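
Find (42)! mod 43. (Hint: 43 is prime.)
By Wilson's theorem, (42)! ≡ -1 ≡ 42 (mod 43)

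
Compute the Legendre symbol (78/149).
(78/149) = 78^{74} mod 149 = -1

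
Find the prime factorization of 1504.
2^5 × 47

Divide by primes starting from smallest:
1504 ÷ 2 = 752
752 ÷ 2 = 376
376 ÷ 2 = 188
188 ÷ 2 = 94
94 ÷ 2 = 47
47 ÷ 47 = 1

1504 = 2^5 × 47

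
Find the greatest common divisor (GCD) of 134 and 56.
2

Using the Euclidean algorithm:
134 = 2 × 56 + 22
56 = 2 × 22 + 12
22 = 1 × 12 + 10
12 = 1 × 10 + 2
10 = 5 × 2 + 0

GCD(134, 56) = 2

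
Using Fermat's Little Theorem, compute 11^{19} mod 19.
11

By Fermat's Little Theorem, a^(p-1) ≡ 1 (mod p) for prime p and gcd(a, p) = 1
Here p = 19, so 11^18 ≡ 1 (mod 19)
We can reduce the exponent: 19 mod 18 = 1
So 11^19 ≡ 11^1 (mod 19)
Computing: 11^1 mod 19 = 11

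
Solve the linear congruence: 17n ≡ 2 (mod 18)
16

Since gcd(17, 18) = 1 divides 2, a solution exists.
Multiply both sides by the inverse of 17 mod 18:
  17^(-1) mod 18 = 17
  x ≡ 17 × 2 ≡ 34 ≡ 16 (mod 18)
Verification: 17 × 16 = 272 = 15 × 18 + 2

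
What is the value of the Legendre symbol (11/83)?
(11/83) = 11^{41} mod 83 = 1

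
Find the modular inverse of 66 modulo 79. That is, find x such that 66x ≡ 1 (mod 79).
6

Using Extended Euclidean Algorithm:
gcd(66, 79) = 1
Bezout coefficients: 66 × 6 + 79 × -5 = 1
So 66 × 6 ≡ 1 (mod 79)
The inverse is 6 mod 79 = 6
Verification: 66 × 6 = 396 = 5 × 79 + 1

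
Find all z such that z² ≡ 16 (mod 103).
The square roots of 16 mod 103 are 4 and 99. Verify: 4² = 16 ≡ 16 (mod 103)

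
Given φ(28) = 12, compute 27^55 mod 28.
By Euler: 27^{12} ≡ 1 (mod 28) since gcd(27, 28) = 1. 55 = 4×12 + 7. So 27^{55} ≡ 27^{7} ≡ 27 (mod 28)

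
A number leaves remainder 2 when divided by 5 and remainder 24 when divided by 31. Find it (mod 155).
M = 5 × 31 = 155. M₁ = 31, y₁ ≡ 1 (mod 5). M₂ = 5, y₂ ≡ 25 (mod 31). x = 2×31×1 + 24×5×25 ≡ 117 (mod 155)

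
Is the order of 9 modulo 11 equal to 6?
No, the actual order is 5, not 6.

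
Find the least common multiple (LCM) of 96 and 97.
9312

First find GCD(96, 97) using the Euclidean algorithm:
96 = 0 × 97 + 96
97 = 1 × 96 + 1
96 = 96 × 1 + 0
GCD(96, 97) = 1

LCM formula: LCM(a, b) = (a × b) / GCD(a, b)
LCM(96, 97) = (96 × 97) / 1
LCM(96, 97) = 9312 / 1
LCM(96, 97) = 9312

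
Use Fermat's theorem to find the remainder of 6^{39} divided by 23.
12

By Fermat's Little Theorem, a^(p-1) ≡ 1 (mod p) for prime p and gcd(a, p) = 1
Here p = 23, so 6^22 ≡ 1 (mod 23)
We can reduce the exponent: 39 mod 22 = 17
So 6^39 ≡ 6^17 (mod 23)
Computing: 6^17 mod 23 = 12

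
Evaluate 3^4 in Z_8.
4 = 4 (binary 100). Repeated squaring mod 8: 3^1 ≡ 3; 3^2 ≡ 3² = 9 ≡ 1; 3^4 ≡ 1² = 1 ≡ 1. So 3^4 ≡ 1 (mod 8).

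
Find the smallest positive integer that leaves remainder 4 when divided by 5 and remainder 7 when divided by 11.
M = 5 × 11 = 55. M₁ = 11, y₁ ≡ 1 (mod 5). M₂ = 5, y₂ ≡ 9 (mod 11). z = 4×11×1 + 7×5×9 ≡ 29 (mod 55). The smallest positive such number is 29.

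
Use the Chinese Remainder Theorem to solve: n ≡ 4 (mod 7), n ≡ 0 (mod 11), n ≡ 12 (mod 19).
88

Using the Chinese Remainder Theorem:
M = product of moduli = 1463
For equation 1: M_1 = 209, 209 ≡ 6 (mod 7), inverse of 209 mod 7 is 6 (check: 6 × 6 = 36 ≡ 1 (mod 7))
For equation 2: M_2 = 133, 133 ≡ 1 (mod 11), inverse of 133 mod 11 is 1 (check: 1 × 1 = 1 ≡ 1 (mod 11))
For equation 3: M_3 = 77, 77 ≡ 1 (mod 19), inverse of 77 mod 19 is 1 (check: 1 × 1 = 1 ≡ 1 (mod 19))
Combine: n ≡ Σ r_i×M_i×(M_i⁻¹ mod m_i) = 4×209×6 + 0×133×1 + 12×77×1 = 5016 + 0 + 924 = 5940
5940 mod 1463 = 88
n ≡ 88 (mod 1463)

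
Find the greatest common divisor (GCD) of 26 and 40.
2

Using the Euclidean algorithm:
26 = 0 × 40 + 26
40 = 1 × 26 + 14
26 = 1 × 14 + 12
14 = 1 × 12 + 2
12 = 6 × 2 + 0

GCD(26, 40) = 2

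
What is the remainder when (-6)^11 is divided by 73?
Using repeated squaring. (-6) ≡ 67 (mod 73). 11 = 8 + 2 + 1 (binary 1011). Repeated squaring mod 73: 67^1 ≡ 67; 67^2 ≡ 67² = 4489 ≡ 36; 67^4 ≡ 36² = 1296 ≡ 55; 67^8 ≡ 55² = 3025 ≡ 32. Multiply: (-6)^11 ≡ 67^8 × 67^2 × 67^1 ≡ 32 × 36 × 67 (mod 73): 32 × 36 = 1152 ≡ 57; 57 × 67 = 3819 ≡ 23. So (-6)^11 ≡ 23 (mod 73).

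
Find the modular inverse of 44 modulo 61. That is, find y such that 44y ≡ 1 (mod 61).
43

Using Extended Euclidean Algorithm:
gcd(44, 61) = 1
Bezout coefficients: 44 × -18 + 61 × 13 = 1
So 44 × -18 ≡ 1 (mod 61)
The inverse is -18 mod 61 = 43
Verification: 44 × 43 = 1892 = 31 × 61 + 1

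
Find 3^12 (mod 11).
Using Fermat: 3^{10} ≡ 1 (mod 11). 12 ≡ 2 (mod 10). So 3^{12} ≡ 3^{2} ≡ 9 (mod 11)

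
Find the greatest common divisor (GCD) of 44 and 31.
1

Using the Euclidean algorithm:
44 = 1 × 31 + 13
31 = 2 × 13 + 5
13 = 2 × 5 + 3
5 = 1 × 3 + 2
3 = 1 × 2 + 1
2 = 2 × 1 + 0

GCD(44, 31) = 1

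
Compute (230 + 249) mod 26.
11

(230 + 249) = 479
479 mod 26 = 11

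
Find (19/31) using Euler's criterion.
(19/31) = 19^{15} mod 31 = 1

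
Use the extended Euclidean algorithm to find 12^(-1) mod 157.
Extended GCD: 12(-13) + 157(1) = 1. So 12^(-1) ≡ 144 ≡ 144 (mod 157). Verify: 12 × 144 = 1728 ≡ 1 (mod 157)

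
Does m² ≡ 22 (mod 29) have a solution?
By Euler's criterion: 22^{14} ≡ 1 (mod 29). Since this equals 1, 22 is a QR.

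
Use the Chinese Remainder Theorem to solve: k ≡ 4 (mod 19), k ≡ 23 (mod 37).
23

Using the Chinese Remainder Theorem:
M = product of moduli = 703
For equation 1: M_1 = 37, 37 ≡ 18 (mod 19), inverse of 37 mod 19 is 18 (check: 18 × 18 = 324 ≡ 1 (mod 19))
For equation 2: M_2 = 19, 19 ≡ 19 (mod 37), inverse of 19 mod 37 is 2 (check: 19 × 2 = 38 ≡ 1 (mod 37))
Combine: k ≡ Σ r_i×M_i×(M_i⁻¹ mod m_i) = 4×37×18 + 23×19×2 = 2664 + 874 = 3538
3538 mod 703 = 23
k ≡ 23 (mod 703)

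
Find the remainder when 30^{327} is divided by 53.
By Fermat: 30^{52} ≡ 1 (mod 53). 327 = 6×52 + 15. So 30^{327} ≡ 30^{15} ≡ 23 (mod 53)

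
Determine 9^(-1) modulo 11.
9^(-1) ≡ 5 (mod 11). Verification: 9 × 5 = 45 ≡ 1 (mod 11)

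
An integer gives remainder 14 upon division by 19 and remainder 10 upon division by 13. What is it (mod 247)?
M = 19 × 13 = 247. M₁ = 13, y₁ ≡ 3 (mod 19). M₂ = 19, y₂ ≡ 11 (mod 13). y = 14×13×3 + 10×19×11 ≡ 166 (mod 247). The smallest positive such number is 166.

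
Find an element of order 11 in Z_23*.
2 has order 11 mod 23 since 2^{11} ≡ 1 (mod 23) and no smaller power works.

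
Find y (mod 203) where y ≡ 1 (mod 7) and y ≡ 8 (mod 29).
M = 7 × 29 = 203. M₁ = 29, y₁ ≡ 1 (mod 7). M₂ = 7, y₂ ≡ 25 (mod 29). y = 1×29×1 + 8×7×25 ≡ 8 (mod 203)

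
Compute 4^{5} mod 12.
4

Using successive squaring:
Binary expansion of 5: 101
Powers of 4 mod 12 (each is the square of the previous):
  4^1 ≡ 4 (mod 12)
  4^2 ≡ 4² = 16 ≡ 4 (mod 12)
  4^4 ≡ 4² = 16 ≡ 4 (mod 12)
5 = 4 + 1, so 4^5 = 4^4 × 4^1 ≡ 4 × 4 (mod 12)
Multiplying step by step:
  4 × 4 = 16 ≡ 4 (mod 12)
Result: 4^5 ≡ 4 (mod 12)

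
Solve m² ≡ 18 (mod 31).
The square roots of 18 mod 31 are 7 and 24. Verify: 7² = 49 ≡ 18 (mod 31)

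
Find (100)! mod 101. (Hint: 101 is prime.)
By Wilson's theorem, (100)! ≡ -1 ≡ 100 (mod 101)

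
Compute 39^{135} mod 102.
27

Using successive squaring:
Binary expansion of 135: 10000111
Powers of 39 mod 102 (each is the square of the previous):
  39^1 ≡ 39 (mod 102)
  39^2 ≡ 39² = 1521 ≡ 93 (mod 102)
  39^4 ≡ 93² = 8649 ≡ 81 (mod 102)
  39^8 ≡ 81² = 6561 ≡ 33 (mod 102)
  39^16 ≡ 33² = 1089 ≡ 69 (mod 102)
  39^32 ≡ 69² = 4761 ≡ 69 (mod 102)
  39^64 ≡ 69² = 4761 ≡ 69 (mod 102)
  39^128 ≡ 69² = 4761 ≡ 69 (mod 102)
135 = 128 + 4 + 2 + 1, so 39^135 = 39^128 × 39^4 × 39^2 × 39^1 ≡ 69 × 81 × 93 × 39 (mod 102)
Multiplying step by step:
  69 × 81 = 5589 ≡ 81 (mod 102)
  81 × 93 = 7533 ≡ 87 (mod 102)
  87 × 39 = 3393 ≡ 27 (mod 102)
Result: 39^135 ≡ 27 (mod 102)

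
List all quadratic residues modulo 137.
QRs mod 137: {1, 2, 4, 7, 8, 9, 11, 14, 15, 16, 17, 18, 19, 22, 25, 28, 30, 32, 34, 36, 37, 38, 39, 44, 49, 50, 56, 59, 60, 61, 63, 64, 65, 68, 69, 72, 73, 74, 76, 77, 78, 81, 87, 88, 93, 98, 99, 100, 101, 103, 105, 107, 109, 112, 115, 118, 119, 120, 121, 122, 123, 126, 128, 129, 130, 133, 135, 136}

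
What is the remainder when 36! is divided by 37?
By Wilson's theorem, (36)! ≡ -1 ≡ 36 (mod 37)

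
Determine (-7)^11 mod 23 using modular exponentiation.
Using repeated squaring. (-7) ≡ 16 (mod 23). 11 = 8 + 2 + 1 (binary 1011). Repeated squaring mod 23: 16^1 ≡ 16; 16^2 ≡ 16² = 256 ≡ 3; 16^4 ≡ 3² = 9 ≡ 9; 16^8 ≡ 9² = 81 ≡ 12. Multiply: (-7)^11 ≡ 16^8 × 16^2 × 16^1 ≡ 12 × 3 × 16 (mod 23): 12 × 3 = 36 ≡ 13; 13 × 16 = 208 ≡ 1. So (-7)^11 ≡ 1 (mod 23).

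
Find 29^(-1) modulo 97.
87

Using Extended Euclidean Algorithm:
gcd(29, 97) = 1
Bezout coefficients: 29 × -10 + 97 × 3 = 1
So 29 × -10 ≡ 1 (mod 97)
The inverse is -10 mod 97 = 87
Verification: 29 × 87 = 2523 = 26 × 97 + 1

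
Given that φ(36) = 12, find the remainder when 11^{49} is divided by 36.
By Euler: 11^{12} ≡ 1 (mod 36) since gcd(11, 36) = 1. 49 = 4×12 + 1. So 11^{49} ≡ 11^{1} ≡ 11 (mod 36)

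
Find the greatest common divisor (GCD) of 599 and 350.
1

Using the Euclidean algorithm:
599 = 1 × 350 + 249
350 = 1 × 249 + 101
249 = 2 × 101 + 47
101 = 2 × 47 + 7
47 = 6 × 7 + 5
7 = 1 × 5 + 2
5 = 2 × 2 + 1
2 = 2 × 1 + 0

GCD(599, 350) = 1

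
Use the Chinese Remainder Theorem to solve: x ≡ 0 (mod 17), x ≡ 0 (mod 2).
0

Using the Chinese Remainder Theorem:
M = product of moduli = 34
For equation 1: M_1 = 2, 2 ≡ 2 (mod 17), inverse of 2 mod 17 is 9 (check: 2 × 9 = 18 ≡ 1 (mod 17))
For equation 2: M_2 = 17, 17 ≡ 1 (mod 2), inverse of 17 mod 2 is 1 (check: 1 × 1 = 1 ≡ 1 (mod 2))
Combine: x ≡ Σ r_i×M_i×(M_i⁻¹ mod m_i) = 0×2×9 + 0×17×1 = 0 + 0 = 0
0 mod 34 = 0
x ≡ 0 (mod 34)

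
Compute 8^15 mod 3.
Using Fermat: 8^{2} ≡ 1 (mod 3). 15 ≡ 1 (mod 2). So 8^{15} ≡ 8^{1} ≡ 2 (mod 3)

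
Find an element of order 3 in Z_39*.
16 has order 3 mod 39 since 16^{3} ≡ 1 (mod 39) and no smaller power works.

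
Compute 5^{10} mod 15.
10

Using successive squaring:
Binary expansion of 10: 1010
Powers of 5 mod 15 (each is the square of the previous):
  5^1 ≡ 5 (mod 15)
  5^2 ≡ 5² = 25 ≡ 10 (mod 15)
  5^4 ≡ 10² = 100 ≡ 10 (mod 15)
  5^8 ≡ 10² = 100 ≡ 10 (mod 15)
10 = 8 + 2, so 5^10 = 5^8 × 5^2 ≡ 10 × 10 (mod 15)
Multiplying step by step:
  10 × 10 = 100 ≡ 10 (mod 15)
Result: 5^10 ≡ 10 (mod 15)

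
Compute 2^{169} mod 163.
128

Using successive squaring:
Binary expansion of 169: 10101001
Powers of 2 mod 163 (each is the square of the previous):
  2^1 ≡ 2 (mod 163)
  2^2 ≡ 2² = 4 ≡ 4 (mod 163)
  2^4 ≡ 4² = 16 ≡ 16 (mod 163)
  2^8 ≡ 16² = 256 ≡ 93 (mod 163)
  2^16 ≡ 93² = 8649 ≡ 10 (mod 163)
  2^32 ≡ 10² = 100 ≡ 100 (mod 163)
  2^64 ≡ 100² = 10000 ≡ 57 (mod 163)
  2^128 ≡ 57² = 3249 ≡ 152 (mod 163)
169 = 128 + 32 + 8 + 1, so 2^169 = 2^128 × 2^32 × 2^8 × 2^1 ≡ 152 × 100 × 93 × 2 (mod 163)
Multiplying step by step:
  152 × 100 = 15200 ≡ 41 (mod 163)
  41 × 93 = 3813 ≡ 64 (mod 163)
  64 × 2 = 128 ≡ 128 (mod 163)
Result: 2^169 ≡ 128 (mod 163)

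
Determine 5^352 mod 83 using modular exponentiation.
Using Fermat: 5^{82} ≡ 1 (mod 83). 352 ≡ 24 (mod 82). So 5^{352} ≡ 5^{24} ≡ 12 (mod 83)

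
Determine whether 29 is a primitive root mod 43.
p - 1 = 42 has prime divisors 2, 3, 7. Check 29^(42/q) mod 43 for each: 29^(42/2) = 29^21 ≡ 42, 29^(42/3) = 29^14 ≡ 6, 29^(42/7) = 29^6 ≡ 21 (mod 43). None of these is 1, so 29 has order 42 = φ(43), so it is a primitive root mod 43.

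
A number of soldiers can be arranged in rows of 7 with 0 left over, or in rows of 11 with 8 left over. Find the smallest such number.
M = 7 × 11 = 77. M₁ = 11, y₁ ≡ 2 (mod 7). M₂ = 7, y₂ ≡ 8 (mod 11). r = 0×11×2 + 8×7×8 ≡ 63 (mod 77). The smallest positive such number is 63.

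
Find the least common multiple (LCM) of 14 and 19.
266

First find GCD(14, 19) using the Euclidean algorithm:
14 = 0 × 19 + 14
19 = 1 × 14 + 5
14 = 2 × 5 + 4
5 = 1 × 4 + 1
4 = 4 × 1 + 0
GCD(14, 19) = 1

LCM formula: LCM(a, b) = (a × b) / GCD(a, b)
LCM(14, 19) = (14 × 19) / 1
LCM(14, 19) = 266 / 1
LCM(14, 19) = 266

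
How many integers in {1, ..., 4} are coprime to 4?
2

Prime factorization: 4 = 2^2
Using the formula φ(n) = n × Π(1 - 1/p) for each prime factor p:
φ(4) = 4 × (1 - 1/2)
φ(4) = 2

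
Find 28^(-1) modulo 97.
52

Using Extended Euclidean Algorithm:
gcd(28, 97) = 1
Bezout coefficients: 28 × -45 + 97 × 13 = 1
So 28 × -45 ≡ 1 (mod 97)
The inverse is -45 mod 97 = 52
Verification: 28 × 52 = 1456 = 15 × 97 + 1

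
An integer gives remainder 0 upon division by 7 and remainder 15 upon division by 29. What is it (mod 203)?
M = 7 × 29 = 203. M₁ = 29, y₁ ≡ 1 (mod 7). M₂ = 7, y₂ ≡ 25 (mod 29). y = 0×29×1 + 15×7×25 ≡ 189 (mod 203). The smallest positive such number is 189.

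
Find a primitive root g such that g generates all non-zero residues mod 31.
p - 1 = 30 has prime divisors 2, 3, 5. h is a primitive root mod 31 iff h^(30/q) ≢ 1 (mod 31) for each such q.
h = 2: 2^15 ≡ 1, 2^10 ≡ 1, 2^6 ≡ 2 (mod 31); 2^15 ≡ 1, so not a primitive root.
h = 3: 3^15 ≡ 30, 3^10 ≡ 25, 3^6 ≡ 16 (mod 31); none is 1, so 3 has order 30 and is a primitive root.
The smallest primitive root mod 31 is g = 3.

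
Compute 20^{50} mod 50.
0

Using successive squaring:
Binary expansion of 50: 110010
Powers of 20 mod 50 (each is the square of the previous):
  20^1 ≡ 20 (mod 50)
  20^2 ≡ 20² = 400 ≡ 0 (mod 50)
  20^4 ≡ 0² = 0 ≡ 0 (mod 50)
  20^8 ≡ 0² = 0 ≡ 0 (mod 50)
  20^16 ≡ 0² = 0 ≡ 0 (mod 50)
  20^32 ≡ 0² = 0 ≡ 0 (mod 50)
50 = 32 + 16 + 2, so 20^50 = 20^32 × 20^16 × 20^2 ≡ 0 × 0 × 0 (mod 50)
Multiplying step by step:
  0 × 0 = 0 ≡ 0 (mod 50)
  0 × 0 = 0 ≡ 0 (mod 50)
Result: 20^50 ≡ 0 (mod 50)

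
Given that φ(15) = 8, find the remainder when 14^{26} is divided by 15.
By Euler: 14^{8} ≡ 1 (mod 15) since gcd(14, 15) = 1. 26 = 3×8 + 2. So 14^{26} ≡ 14^{2} ≡ 1 (mod 15)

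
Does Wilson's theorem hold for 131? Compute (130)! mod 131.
(130)! mod 131 = 130. Since this equals -1 (mod 131), Wilson confirms 131 is prime.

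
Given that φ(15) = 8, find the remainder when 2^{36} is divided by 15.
By Euler: 2^{8} ≡ 1 (mod 15) since gcd(2, 15) = 1. 36 = 4×8 + 4. So 2^{36} ≡ 2^{4} ≡ 1 (mod 15)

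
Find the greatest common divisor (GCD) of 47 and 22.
1

Using the Euclidean algorithm:
47 = 2 × 22 + 3
22 = 7 × 3 + 1
3 = 3 × 1 + 0

GCD(47, 22) = 1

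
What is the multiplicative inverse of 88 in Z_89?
88

Using Extended Euclidean Algorithm:
gcd(88, 89) = 1
Bezout coefficients: 88 × -1 + 89 × 1 = 1
So 88 × -1 ≡ 1 (mod 89)
The inverse is -1 mod 89 = 88
Verification: 88 × 88 = 7744 = 87 × 89 + 1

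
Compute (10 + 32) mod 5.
2

(10 + 32) = 42
42 mod 5 = 2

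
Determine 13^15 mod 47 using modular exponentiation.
Using repeated squaring. 15 = 8 + 4 + 2 + 1 (binary 1111). Repeated squaring mod 47: 13^1 ≡ 13; 13^2 ≡ 13² = 169 ≡ 28; 13^4 ≡ 28² = 784 ≡ 32; 13^8 ≡ 32² = 1024 ≡ 37. Multiply: 13^15 = 13^8 × 13^4 × 13^2 × 13^1 ≡ 37 × 32 × 28 × 13 (mod 47): 37 × 32 = 1184 ≡ 9; 9 × 28 = 252 ≡ 17; 17 × 13 = 221 ≡ 33. So 13^15 ≡ 33 (mod 47).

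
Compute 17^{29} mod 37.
5

Using successive squaring:
Binary expansion of 29: 11101
Powers of 17 mod 37 (each is the square of the previous):
  17^1 ≡ 17 (mod 37)
  17^2 ≡ 17² = 289 ≡ 30 (mod 37)
  17^4 ≡ 30² = 900 ≡ 12 (mod 37)
  17^8 ≡ 12² = 144 ≡ 33 (mod 37)
  17^16 ≡ 33² = 1089 ≡ 16 (mod 37)
29 = 16 + 8 + 4 + 1, so 17^29 = 17^16 × 17^8 × 17^4 × 17^1 ≡ 16 × 33 × 12 × 17 (mod 37)
Multiplying step by step:
  16 × 33 = 528 ≡ 10 (mod 37)
  10 × 12 = 120 ≡ 9 (mod 37)
  9 × 17 = 153 ≡ 5 (mod 37)
Result: 17^29 ≡ 5 (mod 37)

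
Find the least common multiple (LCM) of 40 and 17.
680

First find GCD(40, 17) using the Euclidean algorithm:
40 = 2 × 17 + 6
17 = 2 × 6 + 5
6 = 1 × 5 + 1
5 = 5 × 1 + 0
GCD(40, 17) = 1

LCM formula: LCM(a, b) = (a × b) / GCD(a, b)
LCM(40, 17) = (40 × 17) / 1
LCM(40, 17) = 680 / 1
LCM(40, 17) = 680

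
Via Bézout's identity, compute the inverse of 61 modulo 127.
Extended GCD: 61(25) + 127(-12) = 1. So 61^(-1) ≡ 25 ≡ 25 (mod 127). Verify: 61 × 25 = 1525 ≡ 1 (mod 127)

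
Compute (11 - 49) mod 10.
2

(11 - 49) = -38
-38 mod 10 = 2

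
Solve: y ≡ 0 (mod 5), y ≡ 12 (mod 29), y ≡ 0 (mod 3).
M = 5 × 29 × 3 = 435. M₁ = 87, y₁ ≡ 3 (mod 5). M₂ = 15, y₂ ≡ 2 (mod 29). M₃ = 145, y₃ ≡ 1 (mod 3). y = 0×87×3 + 12×15×2 + 0×145×1 ≡ 360 (mod 435)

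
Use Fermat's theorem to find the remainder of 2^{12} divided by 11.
4

By Fermat's Little Theorem, a^(p-1) ≡ 1 (mod p) for prime p and gcd(a, p) = 1
Here p = 11, so 2^10 ≡ 1 (mod 11)
We can reduce the exponent: 12 mod 10 = 2
So 2^12 ≡ 2^2 (mod 11)
Computing: 2^2 mod 11 = 4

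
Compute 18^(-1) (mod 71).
4

Using Extended Euclidean Algorithm:
gcd(18, 71) = 1
Bezout coefficients: 18 × 4 + 71 × -1 = 1
So 18 × 4 ≡ 1 (mod 71)
The inverse is 4 mod 71 = 4
Verification: 18 × 4 = 72 = 1 × 71 + 1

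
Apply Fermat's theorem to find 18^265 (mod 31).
By Fermat: 18^{30} ≡ 1 (mod 31). 265 = 8×30 + 25. So 18^{265} ≡ 18^{25} ≡ 5 (mod 31)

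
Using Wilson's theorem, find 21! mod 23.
(22)! = (21)! × (22) ≡ -1 (mod 23). So (21)! ≡ -1 × (22)^(-1) ≡ (-1)×(-1) = 1 (mod 23)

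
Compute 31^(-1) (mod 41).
31^(-1) ≡ 4 (mod 41). Verification: 31 × 4 = 124 ≡ 1 (mod 41)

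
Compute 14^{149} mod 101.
65

Using successive squaring:
Binary expansion of 149: 10010101
Powers of 14 mod 101 (each is the square of the previous):
  14^1 ≡ 14 (mod 101)
  14^2 ≡ 14² = 196 ≡ 95 (mod 101)
  14^4 ≡ 95² = 9025 ≡ 36 (mod 101)
  14^8 ≡ 36² = 1296 ≡ 84 (mod 101)
  14^16 ≡ 84² = 7056 ≡ 87 (mod 101)
  14^32 ≡ 87² = 7569 ≡ 95 (mod 101)
  14^64 ≡ 95² = 9025 ≡ 36 (mod 101)
  14^128 ≡ 36² = 1296 ≡ 84 (mod 101)
149 = 128 + 16 + 4 + 1, so 14^149 = 14^128 × 14^16 × 14^4 × 14^1 ≡ 84 × 87 × 36 × 14 (mod 101)
Multiplying step by step:
  84 × 87 = 7308 ≡ 36 (mod 101)
  36 × 36 = 1296 ≡ 84 (mod 101)
  84 × 14 = 1176 ≡ 65 (mod 101)
Result: 14^149 ≡ 65 (mod 101)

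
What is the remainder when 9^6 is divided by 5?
9 ≡ 4 (mod 5). 6 = 4 + 2 (binary 110). Repeated squaring mod 5: 4^1 ≡ 4; 4^2 ≡ 4² = 16 ≡ 1; 4^4 ≡ 1² = 1 ≡ 1. Multiply: 9^6 ≡ 4^4 × 4^2 ≡ 1 × 1 (mod 5): 1 × 1 = 1 ≡ 1. So 9^6 ≡ 1 (mod 5).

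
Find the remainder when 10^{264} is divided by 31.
By Fermat: 10^{30} ≡ 1 (mod 31). 264 = 8×30 + 24. So 10^{264} ≡ 10^{24} ≡ 16 (mod 31)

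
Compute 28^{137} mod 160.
128

Using successive squaring:
Binary expansion of 137: 10001001
Powers of 28 mod 160 (each is the square of the previous):
  28^1 ≡ 28 (mod 160)
  28^2 ≡ 28² = 784 ≡ 144 (mod 160)
  28^4 ≡ 144² = 20736 ≡ 96 (mod 160)
  28^8 ≡ 96² = 9216 ≡ 96 (mod 160)
  28^16 ≡ 96² = 9216 ≡ 96 (mod 160)
  28^32 ≡ 96² = 9216 ≡ 96 (mod 160)
  28^64 ≡ 96² = 9216 ≡ 96 (mod 160)
  28^128 ≡ 96² = 9216 ≡ 96 (mod 160)
137 = 128 + 8 + 1, so 28^137 = 28^128 × 28^8 × 28^1 ≡ 96 × 96 × 28 (mod 160)
Multiplying step by step:
  96 × 96 = 9216 ≡ 96 (mod 160)
  96 × 28 = 2688 ≡ 128 (mod 160)
Result: 28^137 ≡ 128 (mod 160)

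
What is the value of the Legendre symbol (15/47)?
(15/47) = 15^{23} mod 47 = -1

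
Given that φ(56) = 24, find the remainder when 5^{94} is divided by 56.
By Euler: 5^{24} ≡ 1 (mod 56) since gcd(5, 56) = 1. 94 = 3×24 + 22. So 5^{94} ≡ 5^{22} ≡ 9 (mod 56)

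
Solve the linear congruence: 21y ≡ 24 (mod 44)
20

Since gcd(21, 44) = 1 divides 24, a solution exists.
Multiply both sides by the inverse of 21 mod 44:
  21^(-1) mod 44 = 21
  x ≡ 21 × 24 ≡ 504 ≡ 20 (mod 44)
Verification: 21 × 20 = 420 = 9 × 44 + 24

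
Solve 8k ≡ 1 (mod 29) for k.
8^(-1) ≡ 11 (mod 29). Verification: 8 × 11 = 88 ≡ 1 (mod 29)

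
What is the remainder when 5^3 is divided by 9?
3 = 2 + 1 (binary 11). Repeated squaring mod 9: 5^1 ≡ 5; 5^2 ≡ 5² = 25 ≡ 7. Multiply: 5^3 = 5^2 × 5^1 ≡ 7 × 5 (mod 9): 7 × 5 = 35 ≡ 8. So 5^3 ≡ 8 (mod 9).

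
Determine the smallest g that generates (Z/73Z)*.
5

A primitive root g modulo p has order p-1 = 72
Prime divisors of 72: [2, 3]
g is a primitive root iff g^(72/q) ≢ 1 (mod 73) for each prime divisor q
Testing small values:
  g = 2: 2^36 ≡ 1, 2^24 ≡ 64 (mod 73) → 2^36 ≡ 1, not primitive root
  g = 3: 3^36 ≡ 1, 3^24 ≡ 1 (mod 73) → 3^36 ≡ 1, not primitive root
  g = 4: 4^36 ≡ 1, 4^24 ≡ 8 (mod 73) → 4^36 ≡ 1, not primitive root
  g = 5: 5^36 ≡ 72, 5^24 ≡ 8 (mod 73) → none is 1, primitive root!
The smallest primitive root is 5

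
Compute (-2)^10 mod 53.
(-2) ≡ 51 (mod 53). 10 = 8 + 2 (binary 1010). Repeated squaring mod 53: 51^1 ≡ 51; 51^2 ≡ 51² = 2601 ≡ 4; 51^4 ≡ 4² = 16 ≡ 16; 51^8 ≡ 16² = 256 ≡ 44. Multiply: (-2)^10 ≡ 51^8 × 51^2 ≡ 44 × 4 (mod 53): 44 × 4 = 176 ≡ 17. So (-2)^10 ≡ 17 (mod 53).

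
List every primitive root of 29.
Primitive roots mod 29: {2, 3, 8, 10, 11, 14, 15, 18, 19, 21, 26, 27}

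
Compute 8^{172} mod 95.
11

Using successive squaring:
Binary expansion of 172: 10101100
Powers of 8 mod 95 (each is the square of the previous):
  8^1 ≡ 8 (mod 95)
  8^2 ≡ 8² = 64 ≡ 64 (mod 95)
  8^4 ≡ 64² = 4096 ≡ 11 (mod 95)
  8^8 ≡ 11² = 121 ≡ 26 (mod 95)
  8^16 ≡ 26² = 676 ≡ 11 (mod 95)
  8^32 ≡ 11² = 121 ≡ 26 (mod 95)
  8^64 ≡ 26² = 676 ≡ 11 (mod 95)
  8^128 ≡ 11² = 121 ≡ 26 (mod 95)
172 = 128 + 32 + 8 + 4, so 8^172 = 8^128 × 8^32 × 8^8 × 8^4 ≡ 26 × 26 × 26 × 11 (mod 95)
Multiplying step by step:
  26 × 26 = 676 ≡ 11 (mod 95)
  11 × 26 = 286 ≡ 1 (mod 95)
  1 × 11 = 11 ≡ 11 (mod 95)
Result: 8^172 ≡ 11 (mod 95)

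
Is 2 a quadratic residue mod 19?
By Euler's criterion: 2^{9} ≡ 18 (mod 19). Since this equals -1 (≡ 18), 2 is not a QR.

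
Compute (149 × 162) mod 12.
6

(149 × 162) = 24138
24138 mod 12 = 6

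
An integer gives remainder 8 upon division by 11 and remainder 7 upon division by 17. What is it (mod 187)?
M = 11 × 17 = 187. M₁ = 17, y₁ ≡ 2 (mod 11). M₂ = 11, y₂ ≡ 14 (mod 17). k = 8×17×2 + 7×11×14 ≡ 41 (mod 187). The smallest positive such number is 41.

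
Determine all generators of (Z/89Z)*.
Primitive roots mod 89: {3, 6, 7, 13, 14, 15, 19, 23, 24, 26, 27, 28, 29, 30, 31, 33, 35, 38, 41, 43, 46, 48, 51, 54, 56, 58, 59, 60, 61, 62, 63, 65, 66, 70, 74, 75, 76, 82, 83, 86}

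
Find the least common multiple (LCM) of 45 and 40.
360

First find GCD(45, 40) using the Euclidean algorithm:
45 = 1 × 40 + 5
40 = 8 × 5 + 0
GCD(45, 40) = 5

LCM formula: LCM(a, b) = (a × b) / GCD(a, b)
LCM(45, 40) = (45 × 40) / 5
LCM(45, 40) = 1800 / 5
LCM(45, 40) = 360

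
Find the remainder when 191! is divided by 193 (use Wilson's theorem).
(192)! = (191)! × (192) ≡ -1 (mod 193). So (191)! ≡ -1 × (192)^(-1) ≡ (-1)×(-1) = 1 (mod 193)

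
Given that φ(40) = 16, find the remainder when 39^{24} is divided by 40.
By Euler: 39^{16} ≡ 1 (mod 40) since gcd(39, 40) = 1. 24 = 1×16 + 8. So 39^{24} ≡ 39^{8} ≡ 1 (mod 40)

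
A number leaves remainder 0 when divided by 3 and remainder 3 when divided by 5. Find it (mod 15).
M = 3 × 5 = 15. M₁ = 5, y₁ ≡ 2 (mod 3). M₂ = 3, y₂ ≡ 2 (mod 5). z = 0×5×2 + 3×3×2 ≡ 3 (mod 15)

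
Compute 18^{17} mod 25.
18

Using successive squaring:
Binary expansion of 17: 10001
Powers of 18 mod 25 (each is the square of the previous):
  18^1 ≡ 18 (mod 25)
  18^2 ≡ 18² = 324 ≡ 24 (mod 25)
  18^4 ≡ 24² = 576 ≡ 1 (mod 25)
  18^8 ≡ 1² = 1 ≡ 1 (mod 25)
  18^16 ≡ 1² = 1 ≡ 1 (mod 25)
17 = 16 + 1, so 18^17 = 18^16 × 18^1 ≡ 1 × 18 (mod 25)
Multiplying step by step:
  1 × 18 = 18 ≡ 18 (mod 25)
Result: 18^17 ≡ 18 (mod 25)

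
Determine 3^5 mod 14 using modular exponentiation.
5 = 4 + 1 (binary 101). Repeated squaring mod 14: 3^1 ≡ 3; 3^2 ≡ 3² = 9 ≡ 9; 3^4 ≡ 9² = 81 ≡ 11. Multiply: 3^5 = 3^4 × 3^1 ≡ 11 × 3 (mod 14): 11 × 3 = 33 ≡ 5. So 3^5 ≡ 5 (mod 14).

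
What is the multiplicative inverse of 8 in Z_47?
8^(-1) ≡ 6 (mod 47). Verification: 8 × 6 = 48 ≡ 1 (mod 47)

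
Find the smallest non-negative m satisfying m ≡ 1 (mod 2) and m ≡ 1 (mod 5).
M = 2 × 5 = 10. M₁ = 5, y₁ ≡ 1 (mod 2). M₂ = 2, y₂ ≡ 3 (mod 5). m = 1×5×1 + 1×2×3 ≡ 1 (mod 10)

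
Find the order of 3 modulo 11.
Powers of 3 mod 11: 3^1≡3, 3^2≡9, 3^3≡5, 3^4≡4, 3^5≡1. Order = 5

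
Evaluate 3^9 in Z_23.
9 = 8 + 1 (binary 1001). Repeated squaring mod 23: 3^1 ≡ 3; 3^2 ≡ 3² = 9 ≡ 9; 3^4 ≡ 9² = 81 ≡ 12; 3^8 ≡ 12² = 144 ≡ 6. Multiply: 3^9 = 3^8 × 3^1 ≡ 6 × 3 (mod 23): 6 × 3 = 18 ≡ 18. So 3^9 ≡ 18 (mod 23).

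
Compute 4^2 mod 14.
2 = 2 (binary 10). Repeated squaring mod 14: 4^1 ≡ 4; 4^2 ≡ 4² = 16 ≡ 2. So 4^2 ≡ 2 (mod 14).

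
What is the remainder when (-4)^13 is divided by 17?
Using repeated squaring. (-4) ≡ 13 (mod 17). 13 = 8 + 4 + 1 (binary 1101). Repeated squaring mod 17: 13^1 ≡ 13; 13^2 ≡ 13² = 169 ≡ 16; 13^4 ≡ 16² = 256 ≡ 1; 13^8 ≡ 1² = 1 ≡ 1. Multiply: (-4)^13 ≡ 13^8 × 13^4 × 13^1 ≡ 1 × 1 × 13 (mod 17): 1 × 1 = 1 ≡ 1; 1 × 13 = 13 ≡ 13. So (-4)^13 ≡ 13 (mod 17).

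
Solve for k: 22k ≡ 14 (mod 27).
8

Since gcd(22, 27) = 1 divides 14, a solution exists.
Multiply both sides by the inverse of 22 mod 27:
  22^(-1) mod 27 = 16
  x ≡ 16 × 14 ≡ 224 ≡ 8 (mod 27)
Verification: 22 × 8 = 176 = 6 × 27 + 14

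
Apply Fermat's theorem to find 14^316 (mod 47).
By Fermat: 14^{46} ≡ 1 (mod 47). 316 ≡ 40 (mod 46). So 14^{316} ≡ 14^{40} ≡ 28 (mod 47)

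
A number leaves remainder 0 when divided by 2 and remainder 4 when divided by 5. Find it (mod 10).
M = 2 × 5 = 10. M₁ = 5, y₁ ≡ 1 (mod 2). M₂ = 2, y₂ ≡ 3 (mod 5). n = 0×5×1 + 4×2×3 ≡ 4 (mod 10)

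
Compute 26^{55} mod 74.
26

Using successive squaring:
Binary expansion of 55: 110111
Powers of 26 mod 74 (each is the square of the previous):
  26^1 ≡ 26 (mod 74)
  26^2 ≡ 26² = 676 ≡ 10 (mod 74)
  26^4 ≡ 10² = 100 ≡ 26 (mod 74)
  26^8 ≡ 26² = 676 ≡ 10 (mod 74)
  26^16 ≡ 10² = 100 ≡ 26 (mod 74)
  26^32 ≡ 26² = 676 ≡ 10 (mod 74)
55 = 32 + 16 + 4 + 2 + 1, so 26^55 = 26^32 × 26^16 × 26^4 × 26^2 × 26^1 ≡ 10 × 26 × 26 × 10 × 26 (mod 74)
Multiplying step by step:
  10 × 26 = 260 ≡ 38 (mod 74)
  38 × 26 = 988 ≡ 26 (mod 74)
  26 × 10 = 260 ≡ 38 (mod 74)
  38 × 26 = 988 ≡ 26 (mod 74)
Result: 26^55 ≡ 26 (mod 74)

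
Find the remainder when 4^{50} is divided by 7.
By Fermat: 4^{6} ≡ 1 (mod 7). 50 = 8×6 + 2. So 4^{50} ≡ 4^{2} ≡ 2 (mod 7)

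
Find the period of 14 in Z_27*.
Powers of 14 mod 27: 14^1≡14, 14^2≡7, 14^3≡17, 14^4≡22, 14^5≡11, 14^6≡19, 14^7≡23, 14^8≡25, 14^9≡26, 14^10≡13, 14^11≡20, 14^12≡10, 14^13≡5, 14^14≡16, 14^15≡8, 14^16≡4, 14^17≡2, 14^18≡1. Order = 18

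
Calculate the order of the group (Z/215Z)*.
168

Prime factorization: 215 = 5 × 43
Using the formula φ(n) = n × Π(1 - 1/p) for each prime factor p:
φ(215) = 215 × (1 - 1/5) × (1 - 1/43)
φ(215) = 168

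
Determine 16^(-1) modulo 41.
16^(-1) ≡ 18 (mod 41). Verification: 16 × 18 = 288 ≡ 1 (mod 41)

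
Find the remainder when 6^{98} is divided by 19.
By Fermat: 6^{18} ≡ 1 (mod 19). 98 = 5×18 + 8. So 6^{98} ≡ 6^{8} ≡ 16 (mod 19)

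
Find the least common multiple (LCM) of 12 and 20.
60

First find GCD(12, 20) using the Euclidean algorithm:
12 = 0 × 20 + 12
20 = 1 × 12 + 8
12 = 1 × 8 + 4
8 = 2 × 4 + 0
GCD(12, 20) = 4

LCM formula: LCM(a, b) = (a × b) / GCD(a, b)
LCM(12, 20) = (12 × 20) / 4
LCM(12, 20) = 240 / 4
LCM(12, 20) = 60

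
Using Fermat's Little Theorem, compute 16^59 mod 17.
By Fermat: 16^{16} ≡ 1 (mod 17). 59 = 3×16 + 11. So 16^{59} ≡ 16^{11} ≡ 16 (mod 17)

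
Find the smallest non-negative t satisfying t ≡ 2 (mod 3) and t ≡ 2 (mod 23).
M = 3 × 23 = 69. M₁ = 23, y₁ ≡ 2 (mod 3). M₂ = 3, y₂ ≡ 8 (mod 23). t = 2×23×2 + 2×3×8 ≡ 2 (mod 69)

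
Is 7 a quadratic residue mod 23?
By Euler's criterion: 7^{11} ≡ 22 (mod 23). Since this equals -1 (≡ 22), 7 is not a QR.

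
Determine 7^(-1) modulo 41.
7^(-1) ≡ 6 (mod 41). Verification: 7 × 6 = 42 ≡ 1 (mod 41)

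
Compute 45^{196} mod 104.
9

Using successive squaring:
Binary expansion of 196: 11000100
Powers of 45 mod 104 (each is the square of the previous):
  45^1 ≡ 45 (mod 104)
  45^2 ≡ 45² = 2025 ≡ 49 (mod 104)
  45^4 ≡ 49² = 2401 ≡ 9 (mod 104)
  45^8 ≡ 9² = 81 ≡ 81 (mod 104)
  45^16 ≡ 81² = 6561 ≡ 9 (mod 104)
  45^32 ≡ 9² = 81 ≡ 81 (mod 104)
  45^64 ≡ 81² = 6561 ≡ 9 (mod 104)
  45^128 ≡ 9² = 81 ≡ 81 (mod 104)
196 = 128 + 64 + 4, so 45^196 = 45^128 × 45^64 × 45^4 ≡ 81 × 9 × 9 (mod 104)
Multiplying step by step:
  81 × 9 = 729 ≡ 1 (mod 104)
  1 × 9 = 9 ≡ 9 (mod 104)
Result: 45^196 ≡ 9 (mod 104)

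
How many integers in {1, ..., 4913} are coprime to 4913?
4624

Prime factorization: 4913 = 17^3
Using the formula φ(n) = n × Π(1 - 1/p) for each prime factor p:
φ(4913) = 4913 × (1 - 1/17)
φ(4913) = 4624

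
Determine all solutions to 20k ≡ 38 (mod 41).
6

Since gcd(20, 41) = 1 divides 38, a solution exists.
Multiply both sides by the inverse of 20 mod 41:
  20^(-1) mod 41 = 39
  x ≡ 39 × 38 ≡ 1482 ≡ 6 (mod 41)
Verification: 20 × 6 = 120 = 2 × 41 + 38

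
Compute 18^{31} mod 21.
18

Using successive squaring:
Binary expansion of 31: 11111
Powers of 18 mod 21 (each is the square of the previous):
  18^1 ≡ 18 (mod 21)
  18^2 ≡ 18² = 324 ≡ 9 (mod 21)
  18^4 ≡ 9² = 81 ≡ 18 (mod 21)
  18^8 ≡ 18² = 324 ≡ 9 (mod 21)
  18^16 ≡ 9² = 81 ≡ 18 (mod 21)
31 = 16 + 8 + 4 + 2 + 1, so 18^31 = 18^16 × 18^8 × 18^4 × 18^2 × 18^1 ≡ 18 × 9 × 18 × 9 × 18 (mod 21)
Multiplying step by step:
  18 × 9 = 162 ≡ 15 (mod 21)
  15 × 18 = 270 ≡ 18 (mod 21)
  18 × 9 = 162 ≡ 15 (mod 21)
  15 × 18 = 270 ≡ 18 (mod 21)
Result: 18^31 ≡ 18 (mod 21)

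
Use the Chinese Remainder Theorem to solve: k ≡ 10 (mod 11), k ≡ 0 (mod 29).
M = 11 × 29 = 319. M₁ = 29, y₁ ≡ 8 (mod 11). M₂ = 11, y₂ ≡ 8 (mod 29). k = 10×29×8 + 0×11×8 ≡ 87 (mod 319)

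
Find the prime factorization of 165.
3 × 5 × 11

Divide by primes starting from smallest:
165 ÷ 3 = 55
55 ÷ 5 = 11
11 ÷ 11 = 1

165 = 3 × 5 × 11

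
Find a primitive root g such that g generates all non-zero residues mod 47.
p - 1 = 46 has prime divisors 2, 23. h is a primitive root mod 47 iff h^(46/q) ≢ 1 (mod 47) for each such q.
h = 2: 2^23 ≡ 1, 2^2 ≡ 4 (mod 47); 2^23 ≡ 1, so not a primitive root.
h = 3: 3^23 ≡ 1, 3^2 ≡ 9 (mod 47); 3^23 ≡ 1, so not a primitive root.
h = 4: 4^23 ≡ 1, 4^2 ≡ 16 (mod 47); 4^23 ≡ 1, so not a primitive root.
h = 5: 5^23 ≡ 46, 5^2 ≡ 25 (mod 47); none is 1, so 5 has order 46 and is a primitive root.
The smallest primitive root mod 47 is g = 5.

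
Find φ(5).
4

Prime factorization: 5 = 5
Using the formula φ(n) = n × Π(1 - 1/p) for each prime factor p:
φ(5) = 5 × (1 - 1/5)
φ(5) = 4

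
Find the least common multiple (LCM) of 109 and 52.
5668

First find GCD(109, 52) using the Euclidean algorithm:
109 = 2 × 52 + 5
52 = 10 × 5 + 2
5 = 2 × 2 + 1
2 = 2 × 1 + 0
GCD(109, 52) = 1

LCM formula: LCM(a, b) = (a × b) / GCD(a, b)
LCM(109, 52) = (109 × 52) / 1
LCM(109, 52) = 5668 / 1
LCM(109, 52) = 5668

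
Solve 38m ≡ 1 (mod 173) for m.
38^(-1) ≡ 41 (mod 173). Verification: 38 × 41 = 1558 ≡ 1 (mod 173)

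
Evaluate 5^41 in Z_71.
Using repeated squaring. 41 = 32 + 8 + 1 (binary 101001). Repeated squaring mod 71: 5^1 ≡ 5; 5^2 ≡ 5² = 25 ≡ 25; 5^4 ≡ 25² = 625 ≡ 57; 5^8 ≡ 57² = 3249 ≡ 54; 5^16 ≡ 54² = 2916 ≡ 5; 5^32 ≡ 5² = 25 ≡ 25. Multiply: 5^41 = 5^32 × 5^8 × 5^1 ≡ 25 × 54 × 5 (mod 71): 25 × 54 = 1350 ≡ 1; 1 × 5 = 5 ≡ 5. So 5^41 ≡ 5 (mod 71).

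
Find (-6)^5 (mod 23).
(-6) ≡ 17 (mod 23). 5 = 4 + 1 (binary 101). Repeated squaring mod 23: 17^1 ≡ 17; 17^2 ≡ 17² = 289 ≡ 13; 17^4 ≡ 13² = 169 ≡ 8. Multiply: (-6)^5 ≡ 17^4 × 17^1 ≡ 8 × 17 (mod 23): 8 × 17 = 136 ≡ 21. So (-6)^5 ≡ 21 (mod 23).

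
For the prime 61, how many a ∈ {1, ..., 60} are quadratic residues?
For prime 61, there are (p-1)/2 = (61-1)/2 = 30 quadratic residues (excluding 0).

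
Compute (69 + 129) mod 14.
2

(69 + 129) = 198
198 mod 14 = 2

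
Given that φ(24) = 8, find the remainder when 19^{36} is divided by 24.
By Euler: 19^{8} ≡ 1 (mod 24) since gcd(19, 24) = 1. 36 = 4×8 + 4. So 19^{36} ≡ 19^{4} ≡ 1 (mod 24)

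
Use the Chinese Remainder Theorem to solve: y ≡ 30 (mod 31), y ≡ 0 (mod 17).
340

Using the Chinese Remainder Theorem:
M = product of moduli = 527
For equation 1: M_1 = 17, 17 ≡ 17 (mod 31), inverse of 17 mod 31 is 11 (check: 17 × 11 = 187 ≡ 1 (mod 31))
For equation 2: M_2 = 31, 31 ≡ 14 (mod 17), inverse of 31 mod 17 is 11 (check: 14 × 11 = 154 ≡ 1 (mod 17))
Combine: y ≡ Σ r_i×M_i×(M_i⁻¹ mod m_i) = 30×17×11 + 0×31×11 = 5610 + 0 = 5610
5610 mod 527 = 340
y ≡ 340 (mod 527)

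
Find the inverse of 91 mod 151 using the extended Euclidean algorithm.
Extended GCD: 91(-73) + 151(44) = 1. So 91^(-1) ≡ 78 ≡ 78 (mod 151). Verify: 91 × 78 = 7098 ≡ 1 (mod 151)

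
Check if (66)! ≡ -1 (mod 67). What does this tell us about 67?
(66)! mod 67 = 66. Since this equals -1 (mod 67), Wilson confirms 67 is prime.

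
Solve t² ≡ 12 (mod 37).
The square roots of 12 mod 37 are 7 and 30. Verify: 7² = 49 ≡ 12 (mod 37)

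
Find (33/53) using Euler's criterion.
(33/53) = 33^{26} mod 53 = -1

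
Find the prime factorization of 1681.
41^2

Divide by primes starting from smallest:
1681 ÷ 41 = 41
41 ÷ 41 = 1

1681 = 41^2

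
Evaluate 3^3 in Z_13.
3 = 2 + 1 (binary 11). Repeated squaring mod 13: 3^1 ≡ 3; 3^2 ≡ 3² = 9 ≡ 9. Multiply: 3^3 = 3^2 × 3^1 ≡ 9 × 3 (mod 13): 9 × 3 = 27 ≡ 1. So 3^3 ≡ 1 (mod 13).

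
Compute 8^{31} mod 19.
8

Using successive squaring:
Binary expansion of 31: 11111
Powers of 8 mod 19 (each is the square of the previous):
  8^1 ≡ 8 (mod 19)
  8^2 ≡ 8² = 64 ≡ 7 (mod 19)
  8^4 ≡ 7² = 49 ≡ 11 (mod 19)
  8^8 ≡ 11² = 121 ≡ 7 (mod 19)
  8^16 ≡ 7² = 49 ≡ 11 (mod 19)
31 = 16 + 8 + 4 + 2 + 1, so 8^31 = 8^16 × 8^8 × 8^4 × 8^2 × 8^1 ≡ 11 × 7 × 11 × 7 × 8 (mod 19)
Multiplying step by step:
  11 × 7 = 77 ≡ 1 (mod 19)
  1 × 11 = 11 ≡ 11 (mod 19)
  11 × 7 = 77 ≡ 1 (mod 19)
  1 × 8 = 8 ≡ 8 (mod 19)
Result: 8^31 ≡ 8 (mod 19)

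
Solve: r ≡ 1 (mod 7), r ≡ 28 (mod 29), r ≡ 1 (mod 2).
M = 7 × 29 × 2 = 406. M₁ = 58, y₁ ≡ 4 (mod 7). M₂ = 14, y₂ ≡ 27 (mod 29). M₃ = 203, y₃ ≡ 1 (mod 2). r = 1×58×4 + 28×14×27 + 1×203×1 ≡ 57 (mod 406)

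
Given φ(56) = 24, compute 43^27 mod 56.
By Euler: 43^{24} ≡ 1 (mod 56) since gcd(43, 56) = 1. 27 = 1×24 + 3. So 43^{27} ≡ 43^{3} ≡ 43 (mod 56)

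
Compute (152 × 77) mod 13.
4

(152 × 77) = 11704
11704 mod 13 = 4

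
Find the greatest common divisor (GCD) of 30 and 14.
2

Using the Euclidean algorithm:
30 = 2 × 14 + 2
14 = 7 × 2 + 0

GCD(30, 14) = 2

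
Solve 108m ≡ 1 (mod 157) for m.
108^(-1) ≡ 16 (mod 157). Verification: 108 × 16 = 1728 ≡ 1 (mod 157)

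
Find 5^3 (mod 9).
3 = 2 + 1 (binary 11). Repeated squaring mod 9: 5^1 ≡ 5; 5^2 ≡ 5² = 25 ≡ 7. Multiply: 5^3 = 5^2 × 5^1 ≡ 7 × 5 (mod 9): 7 × 5 = 35 ≡ 8. So 5^3 ≡ 8 (mod 9).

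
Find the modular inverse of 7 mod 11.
7^(-1) ≡ 8 (mod 11). Verification: 7 × 8 = 56 ≡ 1 (mod 11)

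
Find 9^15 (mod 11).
Using Fermat: 9^{10} ≡ 1 (mod 11). 15 ≡ 5 (mod 10). So 9^{15} ≡ 9^{5} ≡ 1 (mod 11)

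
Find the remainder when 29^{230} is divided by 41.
By Fermat: 29^{40} ≡ 1 (mod 41). 230 = 5×40 + 30. So 29^{230} ≡ 29^{30} ≡ 32 (mod 41)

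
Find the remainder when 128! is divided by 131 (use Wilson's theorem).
(130)! = (128)! × (129) × (130) ≡ -1 (mod 131). So (128)! ≡ -1 × [(130)(129)]^(-1) ≡ 65 (mod 131)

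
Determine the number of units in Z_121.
110

Prime factorization: 121 = 11^2
Using the formula φ(n) = n × Π(1 - 1/p) for each prime factor p:
φ(121) = 121 × (1 - 1/11)
φ(121) = 110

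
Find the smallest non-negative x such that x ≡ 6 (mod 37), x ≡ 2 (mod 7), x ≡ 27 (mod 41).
191

Using the Chinese Remainder Theorem:
M = product of moduli = 10619
For equation 1: M_1 = 287, 287 ≡ 28 (mod 37), inverse of 287 mod 37 is 4 (check: 28 × 4 = 112 ≡ 1 (mod 37))
For equation 2: M_2 = 1517, 1517 ≡ 5 (mod 7), inverse of 1517 mod 7 is 3 (check: 5 × 3 = 15 ≡ 1 (mod 7))
For equation 3: M_3 = 259, 259 ≡ 13 (mod 41), inverse of 259 mod 41 is 19 (check: 13 × 19 = 247 ≡ 1 (mod 41))
Combine: x ≡ Σ r_i×M_i×(M_i⁻¹ mod m_i) = 6×287×4 + 2×1517×3 + 27×259×19 = 6888 + 9102 + 132867 = 148857
148857 mod 10619 = 191
x ≡ 191 (mod 10619)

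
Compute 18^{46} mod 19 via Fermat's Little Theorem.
1

By Fermat's Little Theorem, a^(p-1) ≡ 1 (mod p) for prime p and gcd(a, p) = 1
Here p = 19, so 18^18 ≡ 1 (mod 19)
We can reduce the exponent: 46 mod 18 = 10
So 18^46 ≡ 18^10 (mod 19)
Computing: 18^10 mod 19 = 1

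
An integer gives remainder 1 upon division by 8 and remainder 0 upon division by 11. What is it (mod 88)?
M = 8 × 11 = 88. M₁ = 11, y₁ ≡ 3 (mod 8). M₂ = 8, y₂ ≡ 7 (mod 11). z = 1×11×3 + 0×8×7 ≡ 33 (mod 88). The smallest positive such number is 33.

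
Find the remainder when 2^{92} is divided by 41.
By Fermat: 2^{40} ≡ 1 (mod 41). 92 = 2×40 + 12. So 2^{92} ≡ 2^{12} ≡ 37 (mod 41)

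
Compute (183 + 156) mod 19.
16

(183 + 156) = 339
339 mod 19 = 16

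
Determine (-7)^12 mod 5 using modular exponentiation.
Using Fermat: (-7)^{4} ≡ 1 (mod 5). 12 ≡ 0 (mod 4). So (-7)^{12} ≡ (-7)^{0} ≡ 1 (mod 5)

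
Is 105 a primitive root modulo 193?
p - 1 = 192 has prime divisors 2, 3. Check 105^(192/q) mod 193 for each: 105^(192/2) = 105^96 ≡ 192, 105^(192/3) = 105^64 ≡ 1 (mod 193). Since 105^64 ≡ 1 (mod 193), the order of 105 divides 64 (in fact the order is 64) ≠ 192, so it is not a primitive root.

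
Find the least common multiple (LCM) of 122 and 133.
16226

First find GCD(122, 133) using the Euclidean algorithm:
122 = 0 × 133 + 122
133 = 1 × 122 + 11
122 = 11 × 11 + 1
11 = 11 × 1 + 0
GCD(122, 133) = 1

LCM formula: LCM(a, b) = (a × b) / GCD(a, b)
LCM(122, 133) = (122 × 133) / 1
LCM(122, 133) = 16226 / 1
LCM(122, 133) = 16226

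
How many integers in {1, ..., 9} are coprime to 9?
6

Prime factorization: 9 = 3^2
Using the formula φ(n) = n × Π(1 - 1/p) for each prime factor p:
φ(9) = 9 × (1 - 1/3)
φ(9) = 6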